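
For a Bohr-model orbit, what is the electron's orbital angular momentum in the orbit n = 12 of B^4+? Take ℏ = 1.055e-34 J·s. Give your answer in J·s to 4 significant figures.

1.266e-33 J·s

L_n = nℏ = 12 × 1.055e-34 = 1.266e-33 J·s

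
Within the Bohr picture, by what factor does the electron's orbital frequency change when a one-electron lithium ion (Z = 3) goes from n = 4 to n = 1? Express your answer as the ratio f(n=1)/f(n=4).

f ∝ Z^2 · n^-3; with Z fixed, f ∝ n^-3.
f(n=1)/f(n=4) = (1/4)^-3 = 64

64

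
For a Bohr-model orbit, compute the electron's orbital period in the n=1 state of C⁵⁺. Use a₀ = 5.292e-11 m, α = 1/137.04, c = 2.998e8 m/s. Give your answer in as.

4.222 as

r = n²a₀/Z = 1²·5.292e-11/6 = 8.820e-12 m
v = Zαc/n = 6·0.007297·2.998e8/1 = 1.313e7 m/s
T = 2πr/v = 4.222e-18 s = 4.222 as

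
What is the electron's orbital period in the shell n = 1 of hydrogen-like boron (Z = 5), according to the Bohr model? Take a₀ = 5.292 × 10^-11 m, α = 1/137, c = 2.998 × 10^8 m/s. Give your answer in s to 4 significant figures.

6.078 × 10^-18 s

r = n²a₀/Z = 1²·5.292 × 10^-11/5 = 1.058 × 10^-11 m
v = Zαc/n = 5·0.007299·2.998 × 10^8/1 = 1.094 × 10^7 m/s
T = 2πr/v = 6.078 × 10^-18 s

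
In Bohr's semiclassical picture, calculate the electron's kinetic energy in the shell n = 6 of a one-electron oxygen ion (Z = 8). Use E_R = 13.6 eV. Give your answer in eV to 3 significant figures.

For a Coulomb orbit the virial theorem gives K = −E_n.
E_n = −E_R·Z²/n², so K = E_R·Z²/n² = 13.6 × 8²/6² = 24.2 eV

24.2 eV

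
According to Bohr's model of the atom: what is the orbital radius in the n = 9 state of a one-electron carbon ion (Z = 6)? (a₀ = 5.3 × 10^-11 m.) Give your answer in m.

7.2 × 10^-10 m

r_n = n²a₀/Z = 9² × 5.3 × 10^-11 / 6
    = 81 × 5.3 × 10^-11 / 6 = 7.2 × 10^-10 m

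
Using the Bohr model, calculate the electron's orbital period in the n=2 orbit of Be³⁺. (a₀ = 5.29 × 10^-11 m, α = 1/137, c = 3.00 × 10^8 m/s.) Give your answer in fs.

r = n²a₀/Z = 2²·5.29 × 10^-11/4 = 5.29 × 10^-11 m
v = Zαc/n = 4·0.00730·3.00 × 10^8/2 = 4.38 × 10^6 m/s
T = 2πr/v = 7.59 × 10^-17 s = 0.0759 fs

0.0759 fs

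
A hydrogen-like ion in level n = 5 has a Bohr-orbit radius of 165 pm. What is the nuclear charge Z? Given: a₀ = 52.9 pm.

8

r_n = n²a₀/Z ⇒ Z = n²a₀/r = 5² × 52.9 / 165 ≈ 8.02
Z = 8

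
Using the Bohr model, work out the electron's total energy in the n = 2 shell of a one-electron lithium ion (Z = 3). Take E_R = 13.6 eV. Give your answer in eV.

E_n = −E_R·Z²/n² = −13.6 × 3²/2² = -30.6 eV

-30.6 eV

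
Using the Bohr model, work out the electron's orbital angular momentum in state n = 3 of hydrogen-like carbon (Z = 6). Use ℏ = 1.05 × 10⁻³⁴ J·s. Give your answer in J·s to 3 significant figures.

L_n = nℏ = 3 × 1.05 × 10⁻³⁴ = 3.15 × 10⁻³⁴ J·s

3.15 × 10⁻³⁴ J·s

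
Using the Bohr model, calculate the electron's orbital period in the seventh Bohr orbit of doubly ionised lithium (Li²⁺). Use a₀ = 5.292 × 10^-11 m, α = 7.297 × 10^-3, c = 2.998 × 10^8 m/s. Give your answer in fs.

r = n²a₀/Z = 7²·5.292 × 10^-11/3 = 8.644 × 10^-10 m
v = Zαc/n = 3·0.007297·2.998 × 10^8/7 = 9.376 × 10^5 m/s
T = 2πr/v = 5.793 × 10^-15 s = 5.793 fs

5.793 fs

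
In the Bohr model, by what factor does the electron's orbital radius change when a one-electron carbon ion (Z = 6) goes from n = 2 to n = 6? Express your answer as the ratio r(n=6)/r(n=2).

r ∝ Z^-1 · n^2; with Z fixed, r ∝ n^2.
r(n=6)/r(n=2) = (6/2)^2 = 9

9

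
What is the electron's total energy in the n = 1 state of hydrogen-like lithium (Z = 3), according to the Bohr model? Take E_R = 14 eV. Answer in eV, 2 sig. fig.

-130 eV

E_n = −E_R·Z²/n² = −14 × 3²/1² = -130 eV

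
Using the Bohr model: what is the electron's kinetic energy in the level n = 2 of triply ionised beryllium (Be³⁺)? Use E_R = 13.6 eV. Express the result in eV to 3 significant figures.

For a Coulomb orbit the virial theorem gives K = −E_n.
E_n = −E_R·Z²/n², so K = E_R·Z²/n² = 13.6 × 4²/2² = 54.4 eV

54.4 eV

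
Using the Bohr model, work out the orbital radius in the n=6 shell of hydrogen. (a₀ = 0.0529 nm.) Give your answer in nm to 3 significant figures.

1.90 nm

r_n = n²a₀/Z = 6² × 0.0529 / 1
    = 36 × 0.0529 / 1 = 1.90 nm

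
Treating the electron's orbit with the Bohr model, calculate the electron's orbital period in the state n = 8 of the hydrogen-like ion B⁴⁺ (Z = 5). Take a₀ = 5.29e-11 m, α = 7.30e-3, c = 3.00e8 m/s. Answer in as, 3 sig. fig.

r = n²a₀/Z = 8²·5.29e-11/5 = 6.77e-10 m
v = Zαc/n = 5·0.00730·3.00e8/8 = 1.37e6 m/s
T = 2πr/v = 3.11e-15 s = 3110 as

3110 as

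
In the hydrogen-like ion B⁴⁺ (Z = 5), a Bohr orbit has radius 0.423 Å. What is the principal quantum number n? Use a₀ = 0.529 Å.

r_n = n²a₀/Z ⇒ n² = rZ/a₀ = 0.423 × 5 / 0.529 ≈ 4.00
n = 2

2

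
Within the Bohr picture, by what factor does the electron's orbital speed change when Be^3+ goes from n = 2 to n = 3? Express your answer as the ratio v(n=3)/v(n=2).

v ∝ Z^1 · n^-1; with Z fixed, v ∝ n^-1.
v(n=3)/v(n=2) = (3/2)^-1 = 2/3

2/3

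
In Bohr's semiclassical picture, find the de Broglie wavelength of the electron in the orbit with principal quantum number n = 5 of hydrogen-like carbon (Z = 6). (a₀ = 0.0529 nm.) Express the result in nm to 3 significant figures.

The Bohr quantisation condition is nλ = 2πr_n.
r_n = n²a₀/Z = 0.220 nm
λ = 2πr_n/n = 2π·0.220/5 = 0.277 nm

0.277 nm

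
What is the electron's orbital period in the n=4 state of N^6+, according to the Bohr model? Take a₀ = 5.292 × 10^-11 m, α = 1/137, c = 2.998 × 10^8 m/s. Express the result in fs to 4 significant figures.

0.1985 fs

r = n²a₀/Z = 4²·5.292 × 10^-11/7 = 1.210 × 10^-10 m
v = Zαc/n = 7·0.007299·2.998 × 10^8/4 = 3.830 × 10^6 m/s
T = 2πr/v = 1.985 × 10^-16 s = 0.1985 fs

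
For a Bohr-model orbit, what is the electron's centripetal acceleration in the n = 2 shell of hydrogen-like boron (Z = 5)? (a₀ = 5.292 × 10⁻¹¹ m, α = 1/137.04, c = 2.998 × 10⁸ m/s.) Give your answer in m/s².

7.065 × 10²³ m/s²

r = n²a₀/Z = 4.234 × 10⁻¹¹ m, v = Zαc/n = 5.469 × 10⁶ m/s
a = v²/r = (5.469 × 10⁶)² / 4.234 × 10⁻¹¹ = 7.065 × 10²³ m/s²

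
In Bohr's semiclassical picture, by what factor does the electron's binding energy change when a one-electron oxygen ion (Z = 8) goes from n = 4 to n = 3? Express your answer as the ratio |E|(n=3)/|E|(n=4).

|E| ∝ Z^2 · n^-2; with Z fixed, |E| ∝ n^-2.
|E|(n=3)/|E|(n=4) = (3/4)^-2 = 16/9

16/9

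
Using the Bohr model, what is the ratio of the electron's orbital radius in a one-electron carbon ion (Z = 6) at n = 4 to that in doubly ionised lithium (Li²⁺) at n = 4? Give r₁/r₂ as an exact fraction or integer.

1/2

r ∝ Z^-1 · n^2
r₁/r₂ = (6/3)^-1 · (4/4)^2 = 1/2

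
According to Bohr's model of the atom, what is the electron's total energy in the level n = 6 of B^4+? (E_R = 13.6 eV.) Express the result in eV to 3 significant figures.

-9.44 eV

E_n = −E_R·Z²/n² = −13.6 × 5²/6² = -9.44 eV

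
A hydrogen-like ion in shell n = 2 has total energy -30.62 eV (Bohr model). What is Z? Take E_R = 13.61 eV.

E_n = −E_R Z²/n² ⇒ Z² = −E_n n²/E_R = 30.62 × 2² / 13.61 ≈ 9.00
Z = 3

3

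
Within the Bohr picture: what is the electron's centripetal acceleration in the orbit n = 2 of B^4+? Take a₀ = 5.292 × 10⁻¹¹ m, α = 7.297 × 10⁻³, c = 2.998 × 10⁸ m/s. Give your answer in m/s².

7.065 × 10²³ m/s²

r = n²a₀/Z = 4.234 × 10⁻¹¹ m, v = Zαc/n = 5.469 × 10⁶ m/s
a = v²/r = (5.469 × 10⁶)² / 4.234 × 10⁻¹¹ = 7.065 × 10²³ m/s²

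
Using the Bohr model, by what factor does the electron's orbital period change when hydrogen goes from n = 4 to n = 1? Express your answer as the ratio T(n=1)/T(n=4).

1/64

T ∝ Z^-2 · n^3; with Z fixed, T ∝ n^3.
T(n=1)/T(n=4) = (1/4)^3 = 1/64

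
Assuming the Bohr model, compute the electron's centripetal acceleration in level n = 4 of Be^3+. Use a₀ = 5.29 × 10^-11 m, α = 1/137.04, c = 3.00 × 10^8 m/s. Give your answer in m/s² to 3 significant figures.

r = n²a₀/Z = 2.12 × 10^-10 m, v = Zαc/n = 2.19 × 10^6 m/s
a = v²/r = (2.19 × 10^6)² / 2.12 × 10^-10 = 2.26 × 10^22 m/s²

2.26 × 10^22 m/s²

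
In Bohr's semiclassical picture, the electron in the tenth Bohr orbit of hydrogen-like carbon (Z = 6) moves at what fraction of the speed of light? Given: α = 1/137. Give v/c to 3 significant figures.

0.00438

v_n = Zαc/n, so v/c = Zα/n = 6 × 0.00730 / 10 = 0.00438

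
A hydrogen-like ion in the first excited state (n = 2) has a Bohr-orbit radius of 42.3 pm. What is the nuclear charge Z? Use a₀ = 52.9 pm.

5

r_n = n²a₀/Z ⇒ Z = n²a₀/r = 2² × 52.9 / 42.3 ≈ 5.00
Z = 5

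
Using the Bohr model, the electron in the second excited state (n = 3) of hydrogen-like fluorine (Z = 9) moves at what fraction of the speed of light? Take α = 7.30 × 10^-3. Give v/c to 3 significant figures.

v_n = Zαc/n, so v/c = Zα/n = 9 × 0.00730 / 3 = 0.0219

0.0219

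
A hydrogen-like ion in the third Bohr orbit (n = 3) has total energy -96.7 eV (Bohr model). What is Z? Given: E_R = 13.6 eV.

8

E_n = −E_R Z²/n² ⇒ Z² = −E_n n²/E_R = 96.7 × 3² / 13.6 ≈ 63.99
Z = 8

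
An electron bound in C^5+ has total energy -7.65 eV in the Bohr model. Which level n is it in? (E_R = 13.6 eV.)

E_n = −E_R Z²/n² ⇒ n² = E_R Z²/(−E_n) = 13.6 × 6² / 7.65 ≈ 64.00
n = 8

8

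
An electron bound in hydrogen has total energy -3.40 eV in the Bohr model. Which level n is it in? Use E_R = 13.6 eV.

2

E_n = −E_R Z²/n² ⇒ n² = E_R Z²/(−E_n) = 13.6 × 1² / 3.40 ≈ 4.00
n = 2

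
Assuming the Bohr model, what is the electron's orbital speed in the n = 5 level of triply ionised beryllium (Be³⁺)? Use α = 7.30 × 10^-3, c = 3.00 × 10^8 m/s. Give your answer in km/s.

v_n = Zαc/n = 4 × 0.00730 × 3.00 × 10^8 / 5
    = 1750 km/s

1750 km/s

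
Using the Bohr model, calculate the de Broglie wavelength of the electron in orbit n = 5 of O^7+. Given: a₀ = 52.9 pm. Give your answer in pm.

The Bohr quantisation condition is nλ = 2πr_n.
r_n = n²a₀/Z = 165 pm
λ = 2πr_n/n = 2π·165/5 = 208 pm

208 pm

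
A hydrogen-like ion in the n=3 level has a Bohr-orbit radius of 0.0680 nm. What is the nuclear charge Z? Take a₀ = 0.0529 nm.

7

r_n = n²a₀/Z ⇒ Z = n²a₀/r = 3² × 0.0529 / 0.0680 ≈ 7.00
Z = 7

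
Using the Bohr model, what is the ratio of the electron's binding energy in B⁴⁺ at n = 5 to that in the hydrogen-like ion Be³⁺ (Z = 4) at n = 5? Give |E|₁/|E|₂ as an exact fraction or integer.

|E| ∝ Z^2 · n^-2
|E|₁/|E|₂ = (5/4)^2 · (5/5)^-2 = 25/16

25/16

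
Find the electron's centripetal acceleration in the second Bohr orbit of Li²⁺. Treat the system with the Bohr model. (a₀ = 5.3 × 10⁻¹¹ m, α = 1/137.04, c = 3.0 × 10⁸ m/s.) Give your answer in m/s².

r = n²a₀/Z = 7.1 × 10⁻¹¹ m, v = Zαc/n = 3.3 × 10⁶ m/s
a = v²/r = (3.3 × 10⁶)² / 7.1 × 10⁻¹¹ = 1.5 × 10²³ m/s²

1.5 × 10²³ m/s²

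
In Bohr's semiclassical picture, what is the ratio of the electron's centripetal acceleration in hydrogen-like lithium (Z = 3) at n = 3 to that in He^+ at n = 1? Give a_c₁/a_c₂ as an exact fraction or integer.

1/24

a_c ∝ Z^3 · n^-4
a_c₁/a_c₂ = (3/2)^3 · (3/1)^-4 = 1/24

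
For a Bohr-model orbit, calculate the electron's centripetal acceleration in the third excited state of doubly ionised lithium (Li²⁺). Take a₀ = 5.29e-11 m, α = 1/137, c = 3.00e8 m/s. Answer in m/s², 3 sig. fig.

r = n²a₀/Z = 2.82e-10 m, v = Zαc/n = 1.64e6 m/s
a = v²/r = (1.64e6)² / 2.82e-10 = 9.56e21 m/s²

9.56e21 m/s²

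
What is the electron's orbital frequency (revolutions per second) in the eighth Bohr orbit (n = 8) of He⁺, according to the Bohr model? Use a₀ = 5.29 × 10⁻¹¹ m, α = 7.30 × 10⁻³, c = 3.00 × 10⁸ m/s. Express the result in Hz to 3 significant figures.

r = n²a₀/Z = 1.69 × 10⁻⁹ m, v = Zαc/n = 5.47 × 10⁵ m/s
f = v/(2πr) = 5.15 × 10¹³ Hz

5.15 × 10¹³ Hz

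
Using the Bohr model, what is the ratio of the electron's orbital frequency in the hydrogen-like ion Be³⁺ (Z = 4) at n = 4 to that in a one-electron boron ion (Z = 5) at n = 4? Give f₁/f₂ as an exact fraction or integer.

f ∝ Z^2 · n^-3
f₁/f₂ = (4/5)^2 · (4/4)^-3 = 16/25

16/25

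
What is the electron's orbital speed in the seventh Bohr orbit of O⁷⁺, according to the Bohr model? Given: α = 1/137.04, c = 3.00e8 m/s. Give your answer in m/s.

v_n = Zαc/n = 8 × 0.00730 × 3.00e8 / 7
    = 2.50e6 m/s

2.50e6 m/s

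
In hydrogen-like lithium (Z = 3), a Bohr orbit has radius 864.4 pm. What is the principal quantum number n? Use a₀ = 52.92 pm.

7

r_n = n²a₀/Z ⇒ n² = rZ/a₀ = 864.4 × 3 / 52.92 ≈ 49.00
n = 7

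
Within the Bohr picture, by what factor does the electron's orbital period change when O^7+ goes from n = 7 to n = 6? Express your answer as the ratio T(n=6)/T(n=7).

T ∝ Z^-2 · n^3; with Z fixed, T ∝ n^3.
T(n=6)/T(n=7) = (6/7)^3 = 216/343

216/343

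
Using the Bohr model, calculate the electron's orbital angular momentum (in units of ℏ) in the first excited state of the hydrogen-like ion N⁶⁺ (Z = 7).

L_n = nℏ, so L/ℏ = n = 2.

2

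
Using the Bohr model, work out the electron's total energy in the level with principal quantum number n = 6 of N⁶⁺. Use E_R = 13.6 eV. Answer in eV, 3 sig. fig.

-18.5 eV

E_n = −E_R·Z²/n² = −13.6 × 7²/6² = -18.5 eV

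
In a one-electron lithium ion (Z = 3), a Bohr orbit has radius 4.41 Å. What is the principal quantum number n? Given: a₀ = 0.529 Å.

5

r_n = n²a₀/Z ⇒ n² = rZ/a₀ = 4.41 × 3 / 0.529 ≈ 25.01
n = 5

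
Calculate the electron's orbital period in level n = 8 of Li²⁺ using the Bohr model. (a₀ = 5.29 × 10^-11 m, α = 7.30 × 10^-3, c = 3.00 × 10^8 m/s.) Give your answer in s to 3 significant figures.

8.63 × 10^-15 s

r = n²a₀/Z = 8²·5.29 × 10^-11/3 = 1.13 × 10^-9 m
v = Zαc/n = 3·0.00730·3.00 × 10^8/8 = 8.21 × 10^5 m/s
T = 2πr/v = 8.63 × 10^-15 s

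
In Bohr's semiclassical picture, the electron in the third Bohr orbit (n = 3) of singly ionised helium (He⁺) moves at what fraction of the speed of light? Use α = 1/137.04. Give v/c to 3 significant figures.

0.00486

v_n = Zαc/n, so v/c = Zα/n = 2 × 0.00730 / 3 = 0.00486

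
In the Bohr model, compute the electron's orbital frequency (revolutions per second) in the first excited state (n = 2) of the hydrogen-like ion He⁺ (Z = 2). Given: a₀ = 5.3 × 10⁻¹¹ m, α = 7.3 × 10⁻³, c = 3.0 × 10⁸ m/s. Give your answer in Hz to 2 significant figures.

r = n²a₀/Z = 1.1 × 10⁻¹⁰ m, v = Zαc/n = 2.2 × 10⁶ m/s
f = v/(2πr) = 3.3 × 10¹⁵ Hz

3.3 × 10¹⁵ Hz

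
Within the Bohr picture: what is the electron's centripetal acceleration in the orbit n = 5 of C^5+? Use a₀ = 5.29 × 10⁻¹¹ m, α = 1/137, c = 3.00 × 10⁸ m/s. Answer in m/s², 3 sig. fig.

r = n²a₀/Z = 2.20 × 10⁻¹⁰ m, v = Zαc/n = 2.63 × 10⁶ m/s
a = v²/r = (2.63 × 10⁶)² / 2.20 × 10⁻¹⁰ = 3.13 × 10²² m/s²

3.13 × 10²² m/s²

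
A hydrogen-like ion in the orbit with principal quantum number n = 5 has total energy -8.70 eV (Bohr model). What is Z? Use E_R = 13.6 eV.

E_n = −E_R Z²/n² ⇒ Z² = −E_n n²/E_R = 8.70 × 5² / 13.6 ≈ 15.99
Z = 4

4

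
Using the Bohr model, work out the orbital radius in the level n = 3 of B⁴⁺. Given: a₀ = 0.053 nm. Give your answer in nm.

r_n = n²a₀/Z = 3² × 0.053 / 5
    = 9 × 0.053 / 5 = 0.095 nm

0.095 nm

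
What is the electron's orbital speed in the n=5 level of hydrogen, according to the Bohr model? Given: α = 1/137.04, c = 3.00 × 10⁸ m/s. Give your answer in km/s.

v_n = Zαc/n = 1 × 0.00730 × 3.00 × 10⁸ / 5
    = 438 km/s

438 km/s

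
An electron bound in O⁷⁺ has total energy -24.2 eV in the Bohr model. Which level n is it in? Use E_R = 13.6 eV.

E_n = −E_R Z²/n² ⇒ n² = E_R Z²/(−E_n) = 13.6 × 8² / 24.2 ≈ 35.97
n = 6

6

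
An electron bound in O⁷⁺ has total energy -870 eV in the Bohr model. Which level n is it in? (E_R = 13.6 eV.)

1

E_n = −E_R Z²/n² ⇒ n² = E_R Z²/(−E_n) = 13.6 × 8² / 870 ≈ 1.00
n = 1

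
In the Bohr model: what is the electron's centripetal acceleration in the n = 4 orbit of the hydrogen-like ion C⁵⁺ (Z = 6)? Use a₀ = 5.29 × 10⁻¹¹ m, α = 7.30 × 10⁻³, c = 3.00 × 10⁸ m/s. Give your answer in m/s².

r = n²a₀/Z = 1.41 × 10⁻¹⁰ m, v = Zαc/n = 3.29 × 10⁶ m/s
a = v²/r = (3.29 × 10⁶)² / 1.41 × 10⁻¹⁰ = 7.65 × 10²² m/s²

7.65 × 10²² m/s²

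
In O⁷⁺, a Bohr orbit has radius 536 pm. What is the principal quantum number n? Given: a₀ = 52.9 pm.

9

r_n = n²a₀/Z ⇒ n² = rZ/a₀ = 536 × 8 / 52.9 ≈ 81.06
n = 9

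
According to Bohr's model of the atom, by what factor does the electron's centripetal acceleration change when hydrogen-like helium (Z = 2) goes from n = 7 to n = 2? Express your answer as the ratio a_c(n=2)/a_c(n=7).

a_c ∝ Z^3 · n^-4; with Z fixed, a_c ∝ n^-4.
a_c(n=2)/a_c(n=7) = (2/7)^-4 = 2401/16

2401/16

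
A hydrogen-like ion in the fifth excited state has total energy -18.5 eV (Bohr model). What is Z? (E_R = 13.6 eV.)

7

E_n = −E_R Z²/n² ⇒ Z² = −E_n n²/E_R = 18.5 × 6² / 13.6 ≈ 48.97
Z = 7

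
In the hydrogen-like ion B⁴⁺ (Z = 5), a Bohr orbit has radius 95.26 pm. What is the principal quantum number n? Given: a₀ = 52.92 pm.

3

r_n = n²a₀/Z ⇒ n² = rZ/a₀ = 95.26 × 5 / 52.92 ≈ 9.00
n = 3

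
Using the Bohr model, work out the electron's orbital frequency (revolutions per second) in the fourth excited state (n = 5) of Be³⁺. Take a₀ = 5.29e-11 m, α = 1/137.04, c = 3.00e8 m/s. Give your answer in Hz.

8.43e14 Hz

r = n²a₀/Z = 3.31e-10 m, v = Zαc/n = 1.75e6 m/s
f = v/(2πr) = 8.43e14 Hz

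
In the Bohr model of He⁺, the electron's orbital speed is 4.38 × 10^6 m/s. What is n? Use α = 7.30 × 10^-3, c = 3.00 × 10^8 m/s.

v_n = Zαc/n ⇒ n = Zαc/v = 2 × 0.00730 × 3.00 × 10^8 / 4.38 × 10^6 ≈ 1.00
n = 1

1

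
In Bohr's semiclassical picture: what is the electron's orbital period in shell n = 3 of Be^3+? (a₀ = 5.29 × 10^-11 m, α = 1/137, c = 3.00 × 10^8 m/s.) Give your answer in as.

r = n²a₀/Z = 3²·5.29 × 10^-11/4 = 1.19 × 10^-10 m
v = Zαc/n = 4·0.00730·3.00 × 10^8/3 = 2.92 × 10^6 m/s
T = 2πr/v = 2.56 × 10^-16 s = 256 as

256 as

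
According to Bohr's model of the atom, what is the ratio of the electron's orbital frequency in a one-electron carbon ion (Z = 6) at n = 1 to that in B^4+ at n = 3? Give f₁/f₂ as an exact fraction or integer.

972/25

f ∝ Z^2 · n^-3
f₁/f₂ = (6/5)^2 · (1/3)^-3 = 972/25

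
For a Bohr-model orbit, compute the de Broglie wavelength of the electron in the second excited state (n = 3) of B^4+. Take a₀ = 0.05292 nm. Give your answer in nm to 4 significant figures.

0.1995 nm

The Bohr quantisation condition is nλ = 2πr_n.
r_n = n²a₀/Z = 0.09526 nm
λ = 2πr_n/n = 2π·0.09526/3 = 0.1995 nm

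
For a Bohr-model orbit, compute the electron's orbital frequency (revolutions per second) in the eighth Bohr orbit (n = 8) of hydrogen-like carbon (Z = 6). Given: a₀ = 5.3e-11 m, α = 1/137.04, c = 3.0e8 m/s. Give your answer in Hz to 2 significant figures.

4.6e14 Hz

r = n²a₀/Z = 5.7e-10 m, v = Zαc/n = 1.6e6 m/s
f = v/(2πr) = 4.6e14 Hz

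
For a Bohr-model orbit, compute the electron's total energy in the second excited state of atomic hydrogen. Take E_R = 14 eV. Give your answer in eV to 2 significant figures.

E_n = −E_R·Z²/n² = −14 × 1²/3² = -1.6 eV

-1.6 eV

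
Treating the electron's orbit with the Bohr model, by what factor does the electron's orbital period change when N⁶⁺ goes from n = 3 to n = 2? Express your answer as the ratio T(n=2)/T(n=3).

8/27

T ∝ Z^-2 · n^3; with Z fixed, T ∝ n^3.
T(n=2)/T(n=3) = (2/3)^3 = 8/27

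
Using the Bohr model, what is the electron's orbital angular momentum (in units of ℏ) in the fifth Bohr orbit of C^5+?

L_n = nℏ, so L/ℏ = n = 5.

5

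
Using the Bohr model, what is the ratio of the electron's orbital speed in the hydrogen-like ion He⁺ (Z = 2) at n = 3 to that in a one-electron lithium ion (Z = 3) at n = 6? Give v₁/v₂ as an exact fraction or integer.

v ∝ Z^1 · n^-1
v₁/v₂ = (2/3)^1 · (3/6)^-1 = 4/3

4/3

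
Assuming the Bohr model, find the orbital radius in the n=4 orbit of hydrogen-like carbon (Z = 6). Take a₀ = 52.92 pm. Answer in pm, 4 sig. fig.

r_n = n²a₀/Z = 4² × 52.92 / 6
    = 16 × 52.92 / 6 = 141.1 pm

141.1 pm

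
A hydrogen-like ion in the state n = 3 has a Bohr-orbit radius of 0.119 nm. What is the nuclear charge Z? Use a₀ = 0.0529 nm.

4

r_n = n²a₀/Z ⇒ Z = n²a₀/r = 3² × 0.0529 / 0.119 ≈ 4.00
Z = 4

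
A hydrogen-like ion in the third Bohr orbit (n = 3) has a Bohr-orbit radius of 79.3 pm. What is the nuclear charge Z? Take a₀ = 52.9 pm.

r_n = n²a₀/Z ⇒ Z = n²a₀/r = 3² × 52.9 / 79.3 ≈ 6.00
Z = 6

6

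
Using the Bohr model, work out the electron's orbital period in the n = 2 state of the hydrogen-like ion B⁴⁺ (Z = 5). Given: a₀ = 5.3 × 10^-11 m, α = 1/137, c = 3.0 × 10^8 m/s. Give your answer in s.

r = n²a₀/Z = 2²·5.3 × 10^-11/5 = 4.2 × 10^-11 m
v = Zαc/n = 5·0.0073·3.0 × 10^8/2 = 5.5 × 10^6 m/s
T = 2πr/v = 4.9 × 10^-17 s

4.9 × 10^-17 s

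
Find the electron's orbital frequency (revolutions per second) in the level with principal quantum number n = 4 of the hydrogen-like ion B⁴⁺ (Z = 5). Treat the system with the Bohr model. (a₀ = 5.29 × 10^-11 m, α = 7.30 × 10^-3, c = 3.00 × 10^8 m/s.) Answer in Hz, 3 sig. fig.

r = n²a₀/Z = 1.69 × 10^-10 m, v = Zαc/n = 2.74 × 10^6 m/s
f = v/(2πr) = 2.57 × 10^15 Hz

2.57 × 10^15 Hz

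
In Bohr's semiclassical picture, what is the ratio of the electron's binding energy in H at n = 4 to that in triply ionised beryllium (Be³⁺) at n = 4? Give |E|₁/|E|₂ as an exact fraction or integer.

1/16

|E| ∝ Z^2 · n^-2
|E|₁/|E|₂ = (1/4)^2 · (4/4)^-2 = 1/16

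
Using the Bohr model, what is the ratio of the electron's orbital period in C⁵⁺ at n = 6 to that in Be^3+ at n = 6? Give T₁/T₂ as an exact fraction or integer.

T ∝ Z^-2 · n^3
T₁/T₂ = (6/4)^-2 · (6/6)^3 = 4/9

4/9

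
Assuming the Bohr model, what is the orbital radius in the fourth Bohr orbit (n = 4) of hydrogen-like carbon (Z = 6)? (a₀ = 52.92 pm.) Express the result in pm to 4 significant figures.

r_n = n²a₀/Z = 4² × 52.92 / 6
    = 16 × 52.92 / 6 = 141.1 pm

141.1 pm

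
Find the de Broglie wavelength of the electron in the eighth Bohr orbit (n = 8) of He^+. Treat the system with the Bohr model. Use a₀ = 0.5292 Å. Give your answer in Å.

13.30 Å

The Bohr quantisation condition is nλ = 2πr_n.
r_n = n²a₀/Z = 16.93 Å
λ = 2πr_n/n = 2π·16.93/8 = 13.30 Å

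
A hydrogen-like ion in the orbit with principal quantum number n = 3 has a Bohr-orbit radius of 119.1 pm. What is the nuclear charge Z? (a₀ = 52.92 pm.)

r_n = n²a₀/Z ⇒ Z = n²a₀/r = 3² × 52.92 / 119.1 ≈ 4.00
Z = 4

4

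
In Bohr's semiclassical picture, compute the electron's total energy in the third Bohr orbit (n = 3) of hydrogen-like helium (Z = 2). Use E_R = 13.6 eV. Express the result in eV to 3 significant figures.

-6.04 eV

E_n = −E_R·Z²/n² = −13.6 × 2²/3² = -6.04 eV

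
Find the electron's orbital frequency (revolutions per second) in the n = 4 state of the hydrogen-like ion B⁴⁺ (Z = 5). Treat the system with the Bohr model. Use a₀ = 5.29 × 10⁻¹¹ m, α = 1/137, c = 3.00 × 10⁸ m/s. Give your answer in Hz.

r = n²a₀/Z = 1.69 × 10⁻¹⁰ m, v = Zαc/n = 2.74 × 10⁶ m/s
f = v/(2πr) = 2.57 × 10¹⁵ Hz

2.57 × 10¹⁵ Hz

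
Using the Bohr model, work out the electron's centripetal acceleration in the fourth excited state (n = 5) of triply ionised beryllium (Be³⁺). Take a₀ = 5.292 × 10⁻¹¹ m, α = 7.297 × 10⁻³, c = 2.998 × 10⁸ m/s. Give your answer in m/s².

9.260 × 10²¹ m/s²

r = n²a₀/Z = 3.308 × 10⁻¹⁰ m, v = Zαc/n = 1.750 × 10⁶ m/s
a = v²/r = (1.750 × 10⁶)² / 3.308 × 10⁻¹⁰ = 9.260 × 10²¹ m/s²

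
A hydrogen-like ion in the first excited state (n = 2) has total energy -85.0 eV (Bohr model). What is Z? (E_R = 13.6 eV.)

E_n = −E_R Z²/n² ⇒ Z² = −E_n n²/E_R = 85.0 × 2² / 13.6 ≈ 25.00
Z = 5

5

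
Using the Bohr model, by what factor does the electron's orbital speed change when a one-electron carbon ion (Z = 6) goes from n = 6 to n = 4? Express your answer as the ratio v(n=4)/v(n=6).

3/2

v ∝ Z^1 · n^-1; with Z fixed, v ∝ n^-1.
v(n=4)/v(n=6) = (4/6)^-1 = 3/2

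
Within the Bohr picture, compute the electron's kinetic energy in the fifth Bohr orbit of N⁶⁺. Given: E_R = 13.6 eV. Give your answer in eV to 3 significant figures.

26.7 eV

For a Coulomb orbit the virial theorem gives K = −E_n.
E_n = −E_R·Z²/n², so K = E_R·Z²/n² = 13.6 × 7²/5² = 26.7 eV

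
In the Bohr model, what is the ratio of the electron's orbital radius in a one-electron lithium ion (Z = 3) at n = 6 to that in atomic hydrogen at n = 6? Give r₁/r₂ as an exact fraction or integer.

1/3

r ∝ Z^-1 · n^2
r₁/r₂ = (3/1)^-1 · (6/6)^2 = 1/3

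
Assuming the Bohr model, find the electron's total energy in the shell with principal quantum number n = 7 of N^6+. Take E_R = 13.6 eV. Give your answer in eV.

-13.6 eV

E_n = −E_R·Z²/n² = −13.6 × 7²/7² = -13.6 eV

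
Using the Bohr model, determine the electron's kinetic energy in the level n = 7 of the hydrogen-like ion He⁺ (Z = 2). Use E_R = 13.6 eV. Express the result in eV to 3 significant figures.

1.11 eV

For a Coulomb orbit the virial theorem gives K = −E_n.
E_n = −E_R·Z²/n², so K = E_R·Z²/n² = 13.6 × 2²/7² = 1.11 eV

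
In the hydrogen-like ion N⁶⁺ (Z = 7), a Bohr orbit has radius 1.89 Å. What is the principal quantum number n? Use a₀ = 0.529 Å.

5

r_n = n²a₀/Z ⇒ n² = rZ/a₀ = 1.89 × 7 / 0.529 ≈ 25.01
n = 5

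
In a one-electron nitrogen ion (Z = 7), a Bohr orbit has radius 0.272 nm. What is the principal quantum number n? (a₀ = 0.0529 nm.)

r_n = n²a₀/Z ⇒ n² = rZ/a₀ = 0.272 × 7 / 0.0529 ≈ 35.99
n = 6

6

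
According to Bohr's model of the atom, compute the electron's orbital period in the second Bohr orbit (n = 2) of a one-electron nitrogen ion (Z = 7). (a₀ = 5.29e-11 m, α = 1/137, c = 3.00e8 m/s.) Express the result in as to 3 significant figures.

r = n²a₀/Z = 2²·5.29e-11/7 = 3.02e-11 m
v = Zαc/n = 7·0.00730·3.00e8/2 = 7.66e6 m/s
T = 2πr/v = 2.48e-17 s = 24.8 as

24.8 as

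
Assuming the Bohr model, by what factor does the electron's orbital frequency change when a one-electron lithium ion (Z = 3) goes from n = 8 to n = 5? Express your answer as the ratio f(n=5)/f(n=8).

f ∝ Z^2 · n^-3; with Z fixed, f ∝ n^-3.
f(n=5)/f(n=8) = (5/8)^-3 = 512/125

512/125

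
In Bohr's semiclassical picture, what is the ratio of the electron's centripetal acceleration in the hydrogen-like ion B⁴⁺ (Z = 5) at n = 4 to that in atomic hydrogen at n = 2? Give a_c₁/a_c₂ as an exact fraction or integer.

a_c ∝ Z^3 · n^-4
a_c₁/a_c₂ = (5/1)^3 · (4/2)^-4 = 125/16

125/16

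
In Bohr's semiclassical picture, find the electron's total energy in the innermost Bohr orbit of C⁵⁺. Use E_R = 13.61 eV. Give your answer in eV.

-490.0 eV

E_n = −E_R·Z²/n² = −13.61 × 6²/1² = -490.0 eV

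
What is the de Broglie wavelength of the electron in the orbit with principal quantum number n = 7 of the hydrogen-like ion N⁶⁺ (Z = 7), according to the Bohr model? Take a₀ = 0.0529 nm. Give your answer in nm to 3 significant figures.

The Bohr quantisation condition is nλ = 2πr_n.
r_n = n²a₀/Z = 0.370 nm
λ = 2πr_n/n = 2π·0.370/7 = 0.332 nm

0.332 nm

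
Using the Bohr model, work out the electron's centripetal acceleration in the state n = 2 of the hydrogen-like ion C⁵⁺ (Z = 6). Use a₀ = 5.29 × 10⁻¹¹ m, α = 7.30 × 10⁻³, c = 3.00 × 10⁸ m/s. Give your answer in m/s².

r = n²a₀/Z = 3.53 × 10⁻¹¹ m, v = Zαc/n = 6.57 × 10⁶ m/s
a = v²/r = (6.57 × 10⁶)² / 3.53 × 10⁻¹¹ = 1.22 × 10²⁴ m/s²

1.22 × 10²⁴ m/s²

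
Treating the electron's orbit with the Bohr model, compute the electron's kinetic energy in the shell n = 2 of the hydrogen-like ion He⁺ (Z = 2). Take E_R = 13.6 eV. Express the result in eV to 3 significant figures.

13.6 eV

For a Coulomb orbit the virial theorem gives K = −E_n.
E_n = −E_R·Z²/n², so K = E_R·Z²/n² = 13.6 × 2²/2² = 13.6 eV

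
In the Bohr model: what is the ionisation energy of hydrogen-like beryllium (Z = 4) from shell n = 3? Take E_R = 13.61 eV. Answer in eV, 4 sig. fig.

24.20 eV

E_n = −E_R·Z²/n² = −13.61 × 4²/3² eV = -24.20 eV
Ionisation energy = −E_n = 24.20 eV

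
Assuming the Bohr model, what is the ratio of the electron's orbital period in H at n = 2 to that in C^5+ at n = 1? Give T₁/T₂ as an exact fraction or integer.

288

T ∝ Z^-2 · n^3
T₁/T₂ = (1/6)^-2 · (2/1)^3 = 288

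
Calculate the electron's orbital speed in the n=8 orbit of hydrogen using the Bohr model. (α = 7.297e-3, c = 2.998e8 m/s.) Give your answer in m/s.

2.735e5 m/s

v_n = Zαc/n = 1 × 0.007297 × 2.998e8 / 8
    = 2.735e5 m/s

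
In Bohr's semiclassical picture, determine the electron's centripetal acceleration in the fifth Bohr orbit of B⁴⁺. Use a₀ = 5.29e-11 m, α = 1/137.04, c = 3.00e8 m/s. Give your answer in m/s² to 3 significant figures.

r = n²a₀/Z = 2.64e-10 m, v = Zαc/n = 2.19e6 m/s
a = v²/r = (2.19e6)² / 2.64e-10 = 1.81e22 m/s²

1.81e22 m/s²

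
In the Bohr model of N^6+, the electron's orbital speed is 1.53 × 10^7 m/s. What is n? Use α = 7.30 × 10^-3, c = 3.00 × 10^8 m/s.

v_n = Zαc/n ⇒ n = Zαc/v = 7 × 0.00730 × 3.00 × 10^8 / 1.53 × 10^7 ≈ 1.00
n = 1

1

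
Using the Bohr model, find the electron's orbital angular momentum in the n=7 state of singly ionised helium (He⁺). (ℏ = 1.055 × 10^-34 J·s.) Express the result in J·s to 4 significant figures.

7.385 × 10^-34 J·s

L_n = nℏ = 7 × 1.055 × 10^-34 = 7.385 × 10^-34 J·s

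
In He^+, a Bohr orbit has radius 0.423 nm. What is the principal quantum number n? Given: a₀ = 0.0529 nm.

r_n = n²a₀/Z ⇒ n² = rZ/a₀ = 0.423 × 2 / 0.0529 ≈ 15.99
n = 4

4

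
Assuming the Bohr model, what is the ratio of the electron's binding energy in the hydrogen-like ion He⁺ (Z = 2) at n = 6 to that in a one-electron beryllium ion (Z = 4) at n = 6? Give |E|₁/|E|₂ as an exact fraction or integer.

|E| ∝ Z^2 · n^-2
|E|₁/|E|₂ = (2/4)^2 · (6/6)^-2 = 1/4

1/4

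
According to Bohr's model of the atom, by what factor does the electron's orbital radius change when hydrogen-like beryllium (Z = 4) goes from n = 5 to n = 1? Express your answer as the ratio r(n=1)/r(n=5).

1/25

r ∝ Z^-1 · n^2; with Z fixed, r ∝ n^2.
r(n=1)/r(n=5) = (1/5)^2 = 1/25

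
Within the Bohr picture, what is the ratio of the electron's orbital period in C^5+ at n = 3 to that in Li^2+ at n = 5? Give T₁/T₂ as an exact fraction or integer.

T ∝ Z^-2 · n^3
T₁/T₂ = (6/3)^-2 · (3/5)^3 = 27/500

27/500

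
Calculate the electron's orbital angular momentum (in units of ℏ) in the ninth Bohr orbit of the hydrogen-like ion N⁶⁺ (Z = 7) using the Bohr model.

9

L_n = nℏ, so L/ℏ = n = 9.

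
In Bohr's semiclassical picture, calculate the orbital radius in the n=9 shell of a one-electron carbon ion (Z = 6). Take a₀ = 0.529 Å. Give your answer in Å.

7.14 Å

r_n = n²a₀/Z = 9² × 0.529 / 6
    = 81 × 0.529 / 6 = 7.14 Å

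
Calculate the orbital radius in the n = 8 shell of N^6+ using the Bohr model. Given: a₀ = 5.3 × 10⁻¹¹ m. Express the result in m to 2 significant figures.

4.8 × 10⁻¹⁰ m

r_n = n²a₀/Z = 8² × 5.3 × 10⁻¹¹ / 7
    = 64 × 5.3 × 10⁻¹¹ / 7 = 4.8 × 10⁻¹⁰ m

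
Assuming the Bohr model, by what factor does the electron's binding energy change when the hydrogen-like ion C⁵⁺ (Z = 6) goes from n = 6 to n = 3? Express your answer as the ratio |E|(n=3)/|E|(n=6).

|E| ∝ Z^2 · n^-2; with Z fixed, |E| ∝ n^-2.
|E|(n=3)/|E|(n=6) = (3/6)^-2 = 4

4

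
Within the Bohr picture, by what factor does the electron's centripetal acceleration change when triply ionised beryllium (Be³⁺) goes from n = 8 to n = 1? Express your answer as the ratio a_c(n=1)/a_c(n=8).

4096

a_c ∝ Z^3 · n^-4; with Z fixed, a_c ∝ n^-4.
a_c(n=1)/a_c(n=8) = (1/8)^-4 = 4096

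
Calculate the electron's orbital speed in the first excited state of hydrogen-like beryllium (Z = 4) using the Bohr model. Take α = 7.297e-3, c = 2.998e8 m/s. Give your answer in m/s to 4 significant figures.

v_n = Zαc/n = 4 × 0.007297 × 2.998e8 / 2
    = 4.375e6 m/s

4.375e6 m/s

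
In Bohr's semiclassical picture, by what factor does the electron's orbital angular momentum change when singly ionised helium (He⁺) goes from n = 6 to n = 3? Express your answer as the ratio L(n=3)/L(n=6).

1/2

L = nℏ depends only on n, so L ∝ n.
L(n=3)/L(n=6) = (3/6)^1 = 1/2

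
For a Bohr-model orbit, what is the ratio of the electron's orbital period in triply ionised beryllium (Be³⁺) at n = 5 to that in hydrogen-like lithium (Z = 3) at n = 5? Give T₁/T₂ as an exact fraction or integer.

T ∝ Z^-2 · n^3
T₁/T₂ = (4/3)^-2 · (5/5)^3 = 9/16

9/16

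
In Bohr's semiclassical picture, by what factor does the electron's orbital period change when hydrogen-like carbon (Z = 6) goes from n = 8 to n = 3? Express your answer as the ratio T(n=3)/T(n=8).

T ∝ Z^-2 · n^3; with Z fixed, T ∝ n^3.
T(n=3)/T(n=8) = (3/8)^3 = 27/512

27/512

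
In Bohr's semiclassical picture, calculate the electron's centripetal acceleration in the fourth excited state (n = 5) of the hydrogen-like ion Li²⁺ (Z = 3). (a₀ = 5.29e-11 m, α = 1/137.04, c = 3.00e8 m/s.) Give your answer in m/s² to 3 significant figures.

r = n²a₀/Z = 4.41e-10 m, v = Zαc/n = 1.31e6 m/s
a = v²/r = (1.31e6)² / 4.41e-10 = 3.91e21 m/s²

3.91e21 m/s²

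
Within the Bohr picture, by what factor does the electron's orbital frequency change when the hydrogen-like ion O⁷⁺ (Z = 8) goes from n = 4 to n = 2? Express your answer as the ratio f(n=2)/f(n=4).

8

f ∝ Z^2 · n^-3; with Z fixed, f ∝ n^-3.
f(n=2)/f(n=4) = (2/4)^-3 = 8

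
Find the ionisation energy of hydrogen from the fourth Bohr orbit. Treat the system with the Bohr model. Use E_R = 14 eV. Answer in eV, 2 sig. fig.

0.88 eV

E_n = −E_R·Z²/n² = −14 × 1²/4² eV = -0.88 eV
Ionisation energy = −E_n = 0.88 eV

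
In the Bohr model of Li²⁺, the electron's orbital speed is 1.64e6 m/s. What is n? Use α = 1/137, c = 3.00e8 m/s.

v_n = Zαc/n ⇒ n = Zαc/v = 3 × 0.00730 × 3.00e8 / 1.64e6 ≈ 4.01
n = 4

4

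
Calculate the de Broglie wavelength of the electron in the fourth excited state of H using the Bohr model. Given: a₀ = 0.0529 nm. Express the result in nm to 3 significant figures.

1.66 nm

The Bohr quantisation condition is nλ = 2πr_n.
r_n = n²a₀/Z = 1.32 nm
λ = 2πr_n/n = 2π·1.32/5 = 1.66 nm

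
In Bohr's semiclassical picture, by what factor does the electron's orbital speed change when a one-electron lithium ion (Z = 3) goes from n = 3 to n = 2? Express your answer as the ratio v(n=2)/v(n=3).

v ∝ Z^1 · n^-1; with Z fixed, v ∝ n^-1.
v(n=2)/v(n=3) = (2/3)^-1 = 3/2

3/2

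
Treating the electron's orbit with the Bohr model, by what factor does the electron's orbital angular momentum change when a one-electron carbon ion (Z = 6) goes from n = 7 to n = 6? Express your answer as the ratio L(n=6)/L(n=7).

L = nℏ depends only on n, so L ∝ n.
L(n=6)/L(n=7) = (6/7)^1 = 6/7

6/7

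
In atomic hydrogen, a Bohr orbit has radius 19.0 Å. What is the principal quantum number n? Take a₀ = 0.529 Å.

r_n = n²a₀/Z ⇒ n² = rZ/a₀ = 19.0 × 1 / 0.529 ≈ 35.92
n = 6

6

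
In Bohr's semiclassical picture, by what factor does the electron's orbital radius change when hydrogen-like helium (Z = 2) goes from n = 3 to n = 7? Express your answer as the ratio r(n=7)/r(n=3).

49/9

r ∝ Z^-1 · n^2; with Z fixed, r ∝ n^2.
r(n=7)/r(n=3) = (7/3)^2 = 49/9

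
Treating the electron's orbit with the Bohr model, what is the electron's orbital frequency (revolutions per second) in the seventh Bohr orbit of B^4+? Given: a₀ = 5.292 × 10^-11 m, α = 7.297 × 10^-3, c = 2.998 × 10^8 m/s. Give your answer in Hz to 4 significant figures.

r = n²a₀/Z = 5.186 × 10^-10 m, v = Zαc/n = 1.563 × 10^6 m/s
f = v/(2πr) = 4.795 × 10^14 Hz

4.795 × 10^14 Hz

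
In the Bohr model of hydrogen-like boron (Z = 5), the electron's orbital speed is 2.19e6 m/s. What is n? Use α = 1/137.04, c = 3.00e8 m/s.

5

v_n = Zαc/n ⇒ n = Zαc/v = 5 × 0.00730 × 3.00e8 / 2.19e6 ≈ 5.00
n = 5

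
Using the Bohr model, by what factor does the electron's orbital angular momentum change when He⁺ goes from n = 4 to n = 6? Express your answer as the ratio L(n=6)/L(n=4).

L = nℏ depends only on n, so L ∝ n.
L(n=6)/L(n=4) = (6/4)^1 = 3/2

3/2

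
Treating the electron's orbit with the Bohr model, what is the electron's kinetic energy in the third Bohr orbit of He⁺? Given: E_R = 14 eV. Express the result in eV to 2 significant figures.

6.2 eV

For a Coulomb orbit the virial theorem gives K = −E_n.
E_n = −E_R·Z²/n², so K = E_R·Z²/n² = 14 × 2²/3² = 6.2 eV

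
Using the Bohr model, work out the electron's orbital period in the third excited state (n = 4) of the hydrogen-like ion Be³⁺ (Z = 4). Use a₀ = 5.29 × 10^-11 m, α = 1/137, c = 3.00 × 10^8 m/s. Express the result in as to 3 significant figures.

r = n²a₀/Z = 4²·5.29 × 10^-11/4 = 2.12 × 10^-10 m
v = Zαc/n = 4·0.00730·3.00 × 10^8/4 = 2.19 × 10^6 m/s
T = 2πr/v = 6.07 × 10^-16 s = 607 as

607 as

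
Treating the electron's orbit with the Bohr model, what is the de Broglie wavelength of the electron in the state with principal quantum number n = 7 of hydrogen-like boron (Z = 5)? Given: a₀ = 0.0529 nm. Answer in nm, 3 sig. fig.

0.465 nm

The Bohr quantisation condition is nλ = 2πr_n.
r_n = n²a₀/Z = 0.518 nm
λ = 2πr_n/n = 2π·0.518/7 = 0.465 nm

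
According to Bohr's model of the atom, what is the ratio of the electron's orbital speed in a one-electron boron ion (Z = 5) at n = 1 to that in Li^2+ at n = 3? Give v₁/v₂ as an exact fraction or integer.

5

v ∝ Z^1 · n^-1
v₁/v₂ = (5/3)^1 · (1/3)^-1 = 5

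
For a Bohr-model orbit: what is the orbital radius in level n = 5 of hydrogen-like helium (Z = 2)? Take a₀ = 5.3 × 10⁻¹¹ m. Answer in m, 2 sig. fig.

r_n = n²a₀/Z = 5² × 5.3 × 10⁻¹¹ / 2
    = 25 × 5.3 × 10⁻¹¹ / 2 = 6.6 × 10⁻¹⁰ m

6.6 × 10⁻¹⁰ m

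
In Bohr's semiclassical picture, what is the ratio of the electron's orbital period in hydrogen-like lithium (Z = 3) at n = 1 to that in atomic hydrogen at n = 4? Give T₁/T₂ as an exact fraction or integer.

T ∝ Z^-2 · n^3
T₁/T₂ = (3/1)^-2 · (1/4)^3 = 1/576

1/576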